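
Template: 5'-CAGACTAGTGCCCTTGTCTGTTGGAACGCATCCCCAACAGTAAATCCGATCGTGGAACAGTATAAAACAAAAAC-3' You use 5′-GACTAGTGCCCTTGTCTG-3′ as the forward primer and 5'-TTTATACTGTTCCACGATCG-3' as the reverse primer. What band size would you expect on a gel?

64 bp

Scanning the template, GACTAGTGCCCTTGTCTG occurs at positions 3–20; this primer anneals to the bottom strand there with its 3' end pointing downstream.
Reverse complement of the reverse primer: CGATCGTGGAACAGTATAAA. This occurs on the top strand at positions 47–66.
Product length = (reverse-primer end) − (forward-primer start) + 1 = 66 − 3 + 1 = 64 bp.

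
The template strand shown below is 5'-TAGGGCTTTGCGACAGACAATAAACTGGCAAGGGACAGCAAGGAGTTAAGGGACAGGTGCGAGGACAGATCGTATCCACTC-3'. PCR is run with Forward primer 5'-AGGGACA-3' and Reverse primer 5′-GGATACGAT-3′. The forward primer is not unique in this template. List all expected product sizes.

The forward primer AGGGACA matches the top strand at positions 31–37, 49–55.
The reverse primer's reverse complement is ATCGTATCC, matching at positions 69–77.
Each forward site pairs with the reverse site to give a product ending at position 77: sizes 47, 29 bp.

47 bp, 29 bp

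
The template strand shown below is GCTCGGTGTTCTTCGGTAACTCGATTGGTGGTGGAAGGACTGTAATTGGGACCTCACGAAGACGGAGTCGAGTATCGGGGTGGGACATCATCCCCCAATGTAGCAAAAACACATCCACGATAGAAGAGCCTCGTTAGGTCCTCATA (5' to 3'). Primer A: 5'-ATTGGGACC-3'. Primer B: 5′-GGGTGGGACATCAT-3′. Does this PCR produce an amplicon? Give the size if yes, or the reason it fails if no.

Primer A (ATTGGGACC) matches the top strand at positions 45–53 (3' end points downstream).
Primer B (GGGTGGGACATCAT) also matches the top strand directly, at positions 78–91 — its reverse complement ATGATGTCCCACCC is not present.
Both primers anneal to the bottom strand with 3' ends pointing the same way, so neither can prime synthesis back toward the other.

No product — both primers anneal to the same strand and extend in the same direction.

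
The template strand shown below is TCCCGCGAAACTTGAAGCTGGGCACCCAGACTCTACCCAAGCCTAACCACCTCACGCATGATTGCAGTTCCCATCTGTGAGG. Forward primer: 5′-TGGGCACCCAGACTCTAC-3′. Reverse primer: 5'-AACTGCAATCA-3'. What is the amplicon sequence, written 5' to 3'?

Scanning the template, TGGGCACCCAGACTCTAC occurs at positions 19–36; this primer anneals to the bottom strand there with its 3' end pointing downstream.
The reverse primer's reverse complement is TGATTGCAGTT, which matches the template at positions 59–69.
The product is the template from position 19 through 69 (51 bp).

5'-TGGGCACCCAGACTCTACCCAAGCCTAACCACCTCACGCATGATTGCAGTT-3'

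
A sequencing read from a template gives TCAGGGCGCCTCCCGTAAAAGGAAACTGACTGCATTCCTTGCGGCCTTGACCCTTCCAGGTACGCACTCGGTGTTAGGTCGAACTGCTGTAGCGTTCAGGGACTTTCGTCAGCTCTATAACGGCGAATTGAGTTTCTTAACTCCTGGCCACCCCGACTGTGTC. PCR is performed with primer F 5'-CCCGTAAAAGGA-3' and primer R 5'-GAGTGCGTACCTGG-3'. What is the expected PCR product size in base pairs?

58 bp

The forward primer matches the template at positions 12–23.
The reverse primer's reverse complement is CCAGGTACGCACTC, which matches the template at positions 56–69.
The product runs from position 12 to position 69, so its length is 69 − 12 + 1 = 58 bp.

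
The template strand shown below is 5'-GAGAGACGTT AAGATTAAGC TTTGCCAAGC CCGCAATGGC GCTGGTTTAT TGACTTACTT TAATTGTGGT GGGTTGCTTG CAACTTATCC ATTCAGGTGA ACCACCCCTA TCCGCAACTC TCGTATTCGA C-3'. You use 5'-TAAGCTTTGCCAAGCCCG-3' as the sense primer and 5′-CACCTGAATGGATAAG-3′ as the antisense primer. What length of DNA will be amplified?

84 bp

Scanning the template, TAAGCTTTGCCAAGCCCG occurs at positions 16–33; this primer anneals to the bottom strand there with its 3' end pointing downstream.
Taking the reverse complement of CACCTGAATGGATAAG gives CTTATCCATTCAGGTG, found at positions 84–99 on the template; the primer anneals here to the top strand with its 3' end pointing upstream.
Amplicon spans positions 16–99: 84 bp.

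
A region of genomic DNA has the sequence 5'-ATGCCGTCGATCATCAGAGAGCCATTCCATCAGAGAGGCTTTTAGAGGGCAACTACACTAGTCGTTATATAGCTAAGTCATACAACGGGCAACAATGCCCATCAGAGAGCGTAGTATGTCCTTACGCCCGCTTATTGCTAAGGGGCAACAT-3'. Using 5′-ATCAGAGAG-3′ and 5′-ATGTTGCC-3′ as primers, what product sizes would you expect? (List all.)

The forward primer ATCAGAGAG matches the top strand at positions 13–21, 29–37, 101–109.
The reverse primer's reverse complement is GGCAACAT, matching at positions 144–151.
Each forward site pairs with the reverse site to give a product ending at position 151: sizes 139, 123, 51 bp.

139 bp, 123 bp, 51 bp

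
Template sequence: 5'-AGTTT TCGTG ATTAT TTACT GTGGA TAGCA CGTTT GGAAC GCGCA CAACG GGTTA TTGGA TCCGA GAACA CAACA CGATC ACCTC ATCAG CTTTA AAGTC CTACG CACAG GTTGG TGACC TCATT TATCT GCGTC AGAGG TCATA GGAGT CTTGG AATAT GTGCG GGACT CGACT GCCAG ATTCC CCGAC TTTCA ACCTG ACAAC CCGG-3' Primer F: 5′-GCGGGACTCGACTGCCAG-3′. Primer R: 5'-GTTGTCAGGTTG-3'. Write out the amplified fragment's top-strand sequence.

5'-GCGGGACTCGACTGCCAGATTCCCCGACTTTCAACCTGACAAC-3'

Scanning the template, GCGGGACTCGACTGCCAG occurs at positions 163–180; this primer anneals to the bottom strand there with its 3' end pointing downstream.
Reverse complement of the reverse primer: CAACCTGACAAC. This occurs on the top strand at positions 194–205.
The product is the template from position 163 through 205 (43 bp).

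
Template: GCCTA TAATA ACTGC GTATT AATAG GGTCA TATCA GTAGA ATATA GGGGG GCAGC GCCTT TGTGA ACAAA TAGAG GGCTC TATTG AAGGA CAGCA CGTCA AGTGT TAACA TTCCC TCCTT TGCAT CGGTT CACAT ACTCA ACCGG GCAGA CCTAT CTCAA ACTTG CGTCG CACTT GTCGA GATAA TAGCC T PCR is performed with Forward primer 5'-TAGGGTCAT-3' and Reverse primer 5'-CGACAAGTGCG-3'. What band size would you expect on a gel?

Forward primer TAGGGTCAT is found on the top strand at positions 23–31.
Taking the reverse complement of CGACAAGTGCG gives CGCACTTGTCG, found at positions 169–179 on the template; the primer anneals here to the top strand with its 3' end pointing upstream.
Product length = (reverse-primer end) − (forward-primer start) + 1 = 179 − 23 + 1 = 157 bp.

157 bp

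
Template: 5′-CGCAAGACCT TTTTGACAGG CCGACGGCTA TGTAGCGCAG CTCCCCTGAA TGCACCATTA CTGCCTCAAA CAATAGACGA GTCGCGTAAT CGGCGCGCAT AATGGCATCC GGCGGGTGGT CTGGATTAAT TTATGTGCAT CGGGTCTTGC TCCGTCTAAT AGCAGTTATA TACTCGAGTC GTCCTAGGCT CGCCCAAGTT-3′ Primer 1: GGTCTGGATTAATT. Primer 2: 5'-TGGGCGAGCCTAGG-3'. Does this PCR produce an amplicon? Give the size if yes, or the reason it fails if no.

Primer 1 (GGTCTGGATTAATT) matches the top strand at positions 118–131; it acts as a forward primer.
Primer 2's reverse complement is CCTAGGCTCGCCCA, matching the top strand at positions 183–196; it acts as a reverse primer.
The 3' ends face each other across positions 118–196, giving a 79 bp product.

Yes — a 79 bp product.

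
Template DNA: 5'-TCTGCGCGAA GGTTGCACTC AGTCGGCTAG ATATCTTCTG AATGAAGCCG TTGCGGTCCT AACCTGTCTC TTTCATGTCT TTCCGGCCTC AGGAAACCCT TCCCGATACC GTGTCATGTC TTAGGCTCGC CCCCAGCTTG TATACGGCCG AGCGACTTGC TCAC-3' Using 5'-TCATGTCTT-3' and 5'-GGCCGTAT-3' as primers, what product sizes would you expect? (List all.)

The forward primer TCATGTCTT matches the top strand at positions 73–81, 114–122.
The reverse primer's reverse complement is ATACGGCC, matching at positions 142–149.
Each forward site pairs with the reverse site to give a product ending at position 149: sizes 77, 36 bp.

77 bp, 36 bp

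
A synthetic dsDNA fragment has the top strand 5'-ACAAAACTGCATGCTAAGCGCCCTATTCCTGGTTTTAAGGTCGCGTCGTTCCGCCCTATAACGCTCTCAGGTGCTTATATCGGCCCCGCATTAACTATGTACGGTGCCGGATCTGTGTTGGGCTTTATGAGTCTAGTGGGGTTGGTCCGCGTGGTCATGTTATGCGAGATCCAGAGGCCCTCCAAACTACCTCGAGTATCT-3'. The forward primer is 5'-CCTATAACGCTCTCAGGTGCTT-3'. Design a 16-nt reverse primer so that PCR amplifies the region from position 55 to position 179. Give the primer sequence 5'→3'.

5'-GGCCTCTGGATCTCGC-3'

The product's 3' end on the top strand is position 179.
The reverse primer anneals to the top strand over positions 164–179, i.e. to GCGAGATCCAGAGGCC.
Its sequence written 5'→3' is the reverse complement: GGCCTCTGGATCTCGC.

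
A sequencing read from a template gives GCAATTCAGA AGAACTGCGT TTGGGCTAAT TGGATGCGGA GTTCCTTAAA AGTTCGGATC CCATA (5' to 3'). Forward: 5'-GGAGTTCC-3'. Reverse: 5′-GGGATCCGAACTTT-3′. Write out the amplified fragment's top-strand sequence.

5'-GGAGTTCCTTAAAAGTTCGGATCCC-3'

Forward primer GGAGTTCC is found on the top strand at positions 38–45.
The reverse primer's reverse complement is AAAGTTCGGATCCC, which matches the template at positions 49–62.
The product is the template from position 38 through 62 (25 bp).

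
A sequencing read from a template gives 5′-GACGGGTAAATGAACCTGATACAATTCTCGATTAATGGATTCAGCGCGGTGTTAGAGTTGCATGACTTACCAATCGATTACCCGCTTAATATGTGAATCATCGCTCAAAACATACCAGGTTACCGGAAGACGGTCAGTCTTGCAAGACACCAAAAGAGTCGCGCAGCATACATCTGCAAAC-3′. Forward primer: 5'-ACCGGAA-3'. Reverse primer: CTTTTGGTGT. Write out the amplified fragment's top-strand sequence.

5'-ACCGGAAGACGGTCAGTCTTGCAAGACACCAAAAG-3'

Forward primer ACCGGAA is found on the top strand at positions 122–128.
Reverse complement of the reverse primer: ACACCAAAAG. This occurs on the top strand at positions 147–156.
The product is the template from position 122 through 156 (35 bp).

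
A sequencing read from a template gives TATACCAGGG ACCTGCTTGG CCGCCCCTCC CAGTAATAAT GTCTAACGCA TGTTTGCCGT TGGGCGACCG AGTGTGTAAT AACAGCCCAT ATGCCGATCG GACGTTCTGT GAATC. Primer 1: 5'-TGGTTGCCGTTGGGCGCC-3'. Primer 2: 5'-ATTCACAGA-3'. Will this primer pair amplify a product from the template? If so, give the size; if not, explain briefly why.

No product — primer 1 has no binding site in the template.

Primer 1 (TGGTTGCCGTTGGGCGCC) does not match the top strand, and its reverse complement GGCGCCCAACGGCAACCA does not match either.
With no annealing site for primer 1, no amplification occurs.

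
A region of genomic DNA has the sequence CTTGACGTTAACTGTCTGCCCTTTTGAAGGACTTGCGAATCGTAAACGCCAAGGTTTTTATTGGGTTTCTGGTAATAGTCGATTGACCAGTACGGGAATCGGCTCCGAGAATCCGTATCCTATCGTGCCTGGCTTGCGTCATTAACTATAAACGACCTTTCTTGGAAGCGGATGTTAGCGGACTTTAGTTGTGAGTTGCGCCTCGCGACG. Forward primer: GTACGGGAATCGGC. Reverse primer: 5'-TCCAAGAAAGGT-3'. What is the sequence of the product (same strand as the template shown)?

5'-GTACGGGAATCGGCTCCGAGAATCCGTATCCTATCGTGCCTGGCTTGCGTCATTAACTATAAACGACCTTTCTTGGA-3'

Forward primer GTACGGGAATCGGC is found on the top strand at positions 90–103.
The reverse primer's reverse complement is ACCTTTCTTGGA, which matches the template at positions 155–166.
The product is the template from position 90 through 166 (77 bp).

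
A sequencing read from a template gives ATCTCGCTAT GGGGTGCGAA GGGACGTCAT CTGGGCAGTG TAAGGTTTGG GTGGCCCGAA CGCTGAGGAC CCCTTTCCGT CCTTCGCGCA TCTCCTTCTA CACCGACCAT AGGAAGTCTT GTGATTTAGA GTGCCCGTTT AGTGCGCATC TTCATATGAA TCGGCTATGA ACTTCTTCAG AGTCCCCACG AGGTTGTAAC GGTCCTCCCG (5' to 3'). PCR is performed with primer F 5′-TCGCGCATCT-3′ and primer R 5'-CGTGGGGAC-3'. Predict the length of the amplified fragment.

Scanning the template, TCGCGCATCT occurs at positions 84–93; this primer anneals to the bottom strand there with its 3' end pointing downstream.
Reverse complement of the reverse primer: GTCCCCACG. This occurs on the top strand at positions 182–190.
Amplicon spans positions 84–190: 107 bp.

107 bp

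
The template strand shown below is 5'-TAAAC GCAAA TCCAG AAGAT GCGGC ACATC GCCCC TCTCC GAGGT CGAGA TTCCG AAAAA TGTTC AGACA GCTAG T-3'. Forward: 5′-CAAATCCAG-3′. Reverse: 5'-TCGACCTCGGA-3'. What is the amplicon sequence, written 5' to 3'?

The forward primer matches the template at positions 7–15.
The reverse primer's reverse complement is TCCGAGGTCGA, which matches the template at positions 38–48.
The product is the template from position 7 through 48 (42 bp).

5'-CAAATCCAGAAGATGCGGCACATCGCCCCTCTCCGAGGTCGA-3'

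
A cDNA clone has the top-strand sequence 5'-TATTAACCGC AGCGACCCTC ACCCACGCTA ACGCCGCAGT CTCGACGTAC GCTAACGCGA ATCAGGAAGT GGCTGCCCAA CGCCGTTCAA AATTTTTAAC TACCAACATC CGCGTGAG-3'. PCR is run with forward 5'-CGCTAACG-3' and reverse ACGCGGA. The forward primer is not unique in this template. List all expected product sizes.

The forward primer CGCTAACG matches the top strand at positions 26–33, 50–57.
The reverse primer's reverse complement is TCCGCGT, matching at positions 109–115.
Each forward site pairs with the reverse site to give a product ending at position 115: sizes 90, 66 bp.

90 bp, 66 bp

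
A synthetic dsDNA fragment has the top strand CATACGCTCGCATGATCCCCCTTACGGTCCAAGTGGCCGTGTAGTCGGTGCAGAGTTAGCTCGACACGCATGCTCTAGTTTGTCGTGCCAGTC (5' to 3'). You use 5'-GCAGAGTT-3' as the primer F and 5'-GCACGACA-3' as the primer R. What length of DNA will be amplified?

Scanning the template, GCAGAGTT occurs at positions 50–57; this primer anneals to the bottom strand there with its 3' end pointing downstream.
The reverse primer's reverse complement is TGTCGTGC, which matches the template at positions 81–88.
Product length = (reverse-primer end) − (forward-primer start) + 1 = 88 − 50 + 1 = 39 bp.

39 bp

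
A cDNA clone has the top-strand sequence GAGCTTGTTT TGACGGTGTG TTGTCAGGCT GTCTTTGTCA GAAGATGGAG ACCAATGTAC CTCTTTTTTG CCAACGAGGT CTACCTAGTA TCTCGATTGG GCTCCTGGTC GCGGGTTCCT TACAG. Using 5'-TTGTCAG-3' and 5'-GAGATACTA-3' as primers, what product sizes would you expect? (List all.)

74 bp, 60 bp

The forward primer TTGTCAG matches the top strand at positions 21–27, 35–41.
The reverse primer's reverse complement is TAGTATCTC, matching at positions 86–94.
Each forward site pairs with the reverse site to give a product ending at position 94: sizes 74, 60 bp.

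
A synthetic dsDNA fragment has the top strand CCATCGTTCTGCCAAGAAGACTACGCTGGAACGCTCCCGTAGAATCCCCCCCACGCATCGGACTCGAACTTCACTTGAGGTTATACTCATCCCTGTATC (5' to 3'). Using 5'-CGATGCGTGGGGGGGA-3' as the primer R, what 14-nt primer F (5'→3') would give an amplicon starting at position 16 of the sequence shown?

5'-GAAGACTACGCTGG-3'

The reverse primer's reverse complement TCCCCCCCACGCATCG matches the template at positions 45–60; the product starts at position 16.
The forward primer is identical to the top strand over positions 16–29: GAAGACTACGCTGG.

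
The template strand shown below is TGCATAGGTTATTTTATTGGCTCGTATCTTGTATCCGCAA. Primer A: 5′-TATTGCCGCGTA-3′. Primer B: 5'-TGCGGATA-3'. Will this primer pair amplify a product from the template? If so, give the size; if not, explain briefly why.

Primer A (TATTGCCGCGTA) does not match the top strand, and its reverse complement TACGCGGCAATA does not match either.
With no annealing site for primer A, no amplification occurs.

No product — primer A has no binding site in the template.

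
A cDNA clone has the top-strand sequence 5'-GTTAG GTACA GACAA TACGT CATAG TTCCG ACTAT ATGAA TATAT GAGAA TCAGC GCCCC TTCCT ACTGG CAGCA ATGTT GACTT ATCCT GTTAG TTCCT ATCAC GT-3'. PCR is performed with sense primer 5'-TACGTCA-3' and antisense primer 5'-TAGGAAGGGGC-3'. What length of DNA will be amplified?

51 bp

Scanning the template, TACGTCA occurs at positions 16–22; this primer anneals to the bottom strand there with its 3' end pointing downstream.
The reverse primer's reverse complement is GCCCCTTCCTA, which matches the template at positions 56–66.
Amplicon spans positions 16–66: 51 bp.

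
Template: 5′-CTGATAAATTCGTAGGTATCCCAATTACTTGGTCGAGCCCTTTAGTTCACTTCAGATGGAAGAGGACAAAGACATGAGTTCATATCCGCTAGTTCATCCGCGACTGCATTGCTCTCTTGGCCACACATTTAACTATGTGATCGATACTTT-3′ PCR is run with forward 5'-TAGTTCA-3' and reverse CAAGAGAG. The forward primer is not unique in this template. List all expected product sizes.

The forward primer TAGTTCA matches the top strand at positions 43–49, 90–96.
The reverse primer's reverse complement is CTCTCTTG, matching at positions 112–119.
Each forward site pairs with the reverse site to give a product ending at position 119: sizes 77, 30 bp.

77 bp, 30 bp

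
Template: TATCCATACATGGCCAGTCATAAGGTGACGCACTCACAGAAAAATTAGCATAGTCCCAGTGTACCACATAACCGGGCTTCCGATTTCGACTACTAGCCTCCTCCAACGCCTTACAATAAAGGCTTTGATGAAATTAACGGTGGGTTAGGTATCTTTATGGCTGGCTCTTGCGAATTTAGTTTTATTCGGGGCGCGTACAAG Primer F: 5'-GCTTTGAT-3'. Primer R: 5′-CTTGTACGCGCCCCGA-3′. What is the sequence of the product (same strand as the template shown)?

5'-GCTTTGATGAAATTAACGGTGGGTTAGGTATCTTTATGGCTGGCTCTTGCGAATTTAGTTTTATTCGGGGCGCGTACAAG-3'

The forward primer matches the template at positions 122–129.
The reverse primer's reverse complement is TCGGGGCGCGTACAAG, which matches the template at positions 186–201.
The product is the template from position 122 through 201 (80 bp).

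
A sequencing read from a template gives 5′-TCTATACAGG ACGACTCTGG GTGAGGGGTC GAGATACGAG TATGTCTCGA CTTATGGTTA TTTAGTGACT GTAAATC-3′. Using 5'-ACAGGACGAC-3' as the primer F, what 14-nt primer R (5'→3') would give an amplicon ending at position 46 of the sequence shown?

The forward primer binds at positions 6–15; the product's 3' end on the top strand is position 46.
The reverse primer anneals to the top strand over positions 33–46, i.e. to GATACGAGTATGTC.
Its sequence written 5'→3' is the reverse complement: GACATACTCGTATC.

5'-GACATACTCGTATC-3'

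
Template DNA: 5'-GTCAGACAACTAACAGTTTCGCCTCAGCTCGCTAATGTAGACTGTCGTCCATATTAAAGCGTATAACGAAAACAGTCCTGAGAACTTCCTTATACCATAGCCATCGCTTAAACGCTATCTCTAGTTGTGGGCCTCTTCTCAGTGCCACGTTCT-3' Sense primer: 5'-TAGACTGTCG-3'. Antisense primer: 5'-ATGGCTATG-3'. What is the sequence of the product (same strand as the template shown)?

Forward primer TAGACTGTCG is found on the top strand at positions 38–47.
Taking the reverse complement of ATGGCTATG gives CATAGCCAT, found at positions 96–104 on the template; the primer anneals here to the top strand with its 3' end pointing upstream.
The product is the template from position 38 through 104 (67 bp).

5'-TAGACTGTCGTCCATATTAAAGCGTATAACGAAAACAGTCCTGAGAACTTCCTTATACCATAGCCAT-3'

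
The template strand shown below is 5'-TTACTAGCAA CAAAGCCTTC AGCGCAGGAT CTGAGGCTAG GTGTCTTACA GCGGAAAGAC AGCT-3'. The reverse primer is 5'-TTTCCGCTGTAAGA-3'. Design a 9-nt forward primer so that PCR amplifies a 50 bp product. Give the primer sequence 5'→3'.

5'-CAACAAAGC-3'

The reverse primer's reverse complement TCTTACAGCGGAAA matches the template at positions 44–57, so the product ends at position 57.
A 50 bp product then starts at position 57 − 50 + 1 = 8.
The forward primer is identical to the top strand there: CAACAAAGC.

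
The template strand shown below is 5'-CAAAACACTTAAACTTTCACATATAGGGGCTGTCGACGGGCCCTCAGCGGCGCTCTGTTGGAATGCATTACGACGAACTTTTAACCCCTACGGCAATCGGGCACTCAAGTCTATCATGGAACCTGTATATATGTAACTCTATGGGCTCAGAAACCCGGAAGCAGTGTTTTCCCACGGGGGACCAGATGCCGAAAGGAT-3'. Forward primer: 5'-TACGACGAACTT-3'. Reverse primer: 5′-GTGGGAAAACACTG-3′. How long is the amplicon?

107 bp

Forward primer TACGACGAACTT is found on the top strand at positions 69–80.
Reverse complement of the reverse primer: CAGTGTTTTCCCAC. This occurs on the top strand at positions 162–175.
Amplicon spans positions 69–175: 107 bp.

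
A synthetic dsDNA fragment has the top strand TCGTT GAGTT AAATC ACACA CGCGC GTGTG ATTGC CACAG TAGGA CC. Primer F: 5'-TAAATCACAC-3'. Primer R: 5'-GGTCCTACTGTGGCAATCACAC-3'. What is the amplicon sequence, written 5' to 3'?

Forward primer TAAATCACAC is found on the top strand at positions 10–19.
Taking the reverse complement of GGTCCTACTGTGGCAATCACAC gives GTGTGATTGCCACAGTAGGACC, found at positions 26–47 on the template; the primer anneals here to the top strand with its 3' end pointing upstream.
The product is the template from position 10 through 47 (38 bp).

5'-TAAATCACACACGCGCGTGTGATTGCCACAGTAGGACC-3'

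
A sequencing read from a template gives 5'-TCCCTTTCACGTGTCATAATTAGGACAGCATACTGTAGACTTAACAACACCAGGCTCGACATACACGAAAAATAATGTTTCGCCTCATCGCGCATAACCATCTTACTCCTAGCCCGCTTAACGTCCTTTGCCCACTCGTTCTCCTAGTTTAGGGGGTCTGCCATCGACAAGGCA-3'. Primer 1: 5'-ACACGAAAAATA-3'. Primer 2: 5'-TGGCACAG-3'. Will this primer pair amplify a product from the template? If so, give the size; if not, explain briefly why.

Primer 2 (TGGCACAG) does not match the top strand, and its reverse complement CTGTGCCA does not match either.
With no annealing site for primer 2, no amplification occurs.

No product — primer 2 has no binding site in the template.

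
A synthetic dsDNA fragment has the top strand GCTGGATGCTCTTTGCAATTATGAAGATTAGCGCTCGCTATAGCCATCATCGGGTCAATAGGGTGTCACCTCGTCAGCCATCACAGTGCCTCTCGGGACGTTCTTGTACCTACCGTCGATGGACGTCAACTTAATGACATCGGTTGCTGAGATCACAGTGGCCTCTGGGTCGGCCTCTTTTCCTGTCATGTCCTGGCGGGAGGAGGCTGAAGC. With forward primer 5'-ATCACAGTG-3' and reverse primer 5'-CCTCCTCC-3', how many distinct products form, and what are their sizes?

The forward primer ATCACAGTG matches the top strand at positions 80–88, 152–160.
The reverse primer's reverse complement is GGAGGAGG, matching at positions 199–206.
Each forward site pairs with the reverse site to give a product ending at position 206: sizes 127, 55 bp.

Two products: 127 bp, 55 bp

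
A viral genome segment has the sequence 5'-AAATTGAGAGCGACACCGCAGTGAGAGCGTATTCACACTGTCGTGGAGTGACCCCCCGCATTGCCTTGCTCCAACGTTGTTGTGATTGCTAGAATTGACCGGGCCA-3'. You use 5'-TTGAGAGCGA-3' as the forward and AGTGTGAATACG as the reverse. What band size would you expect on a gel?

36 bp

The forward primer matches the template at positions 4–13.
Taking the reverse complement of AGTGTGAATACG gives CGTATTCACACT, found at positions 28–39 on the template; the primer anneals here to the top strand with its 3' end pointing upstream.
The product runs from position 4 to position 39, so its length is 39 − 4 + 1 = 36 bp.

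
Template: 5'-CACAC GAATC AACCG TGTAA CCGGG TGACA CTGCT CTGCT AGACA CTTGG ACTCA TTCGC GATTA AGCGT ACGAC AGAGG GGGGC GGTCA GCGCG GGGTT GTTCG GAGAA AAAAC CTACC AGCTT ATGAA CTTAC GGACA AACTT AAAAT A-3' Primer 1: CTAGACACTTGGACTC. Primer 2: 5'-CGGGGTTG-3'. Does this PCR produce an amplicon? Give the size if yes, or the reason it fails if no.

Primer 1 (CTAGACACTTGGACTC) matches the top strand at positions 39–54 (3' end points downstream).
Primer 2 (CGGGGTTG) also matches the top strand directly, at positions 94–101 — its reverse complement CAACCCCG is not present.
Both primers anneal to the bottom strand with 3' ends pointing the same way, so neither can prime synthesis back toward the other.

No product — both primers anneal to the same strand and extend in the same direction.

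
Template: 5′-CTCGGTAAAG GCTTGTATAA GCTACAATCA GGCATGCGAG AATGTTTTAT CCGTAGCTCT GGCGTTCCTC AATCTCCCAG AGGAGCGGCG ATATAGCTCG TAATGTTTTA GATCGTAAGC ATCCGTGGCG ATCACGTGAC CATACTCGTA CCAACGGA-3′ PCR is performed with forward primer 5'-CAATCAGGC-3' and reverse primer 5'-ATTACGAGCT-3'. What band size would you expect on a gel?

80 bp

The forward primer matches the template at positions 25–33.
Reverse complement of the reverse primer: AGCTCGTAAT. This occurs on the top strand at positions 95–104.
Amplicon spans positions 25–104: 80 bp.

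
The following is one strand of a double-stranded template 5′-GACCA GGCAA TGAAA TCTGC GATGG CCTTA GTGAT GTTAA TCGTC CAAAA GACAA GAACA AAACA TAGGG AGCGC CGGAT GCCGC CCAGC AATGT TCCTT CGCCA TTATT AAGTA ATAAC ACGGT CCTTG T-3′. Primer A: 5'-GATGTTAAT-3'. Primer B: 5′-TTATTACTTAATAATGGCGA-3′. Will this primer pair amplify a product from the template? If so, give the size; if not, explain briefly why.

Primer A (GATGTTAAT) matches the top strand at positions 33–41; it acts as a forward primer.
Primer B's reverse complement is TCGCCATTATTAAGTAATAA, matching the top strand at positions 100–119; it acts as a reverse primer.
The 3' ends face each other across positions 33–119, giving an 87 bp product.

Yes — an 87 bp product.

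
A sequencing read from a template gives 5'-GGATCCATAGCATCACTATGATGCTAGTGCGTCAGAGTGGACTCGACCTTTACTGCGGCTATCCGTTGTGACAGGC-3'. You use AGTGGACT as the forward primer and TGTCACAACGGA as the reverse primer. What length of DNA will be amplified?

38 bp

Forward primer AGTGGACT is found on the top strand at positions 36–43.
Taking the reverse complement of TGTCACAACGGA gives TCCGTTGTGACA, found at positions 62–73 on the template; the primer anneals here to the top strand with its 3' end pointing upstream.
Amplicon spans positions 36–73: 38 bp.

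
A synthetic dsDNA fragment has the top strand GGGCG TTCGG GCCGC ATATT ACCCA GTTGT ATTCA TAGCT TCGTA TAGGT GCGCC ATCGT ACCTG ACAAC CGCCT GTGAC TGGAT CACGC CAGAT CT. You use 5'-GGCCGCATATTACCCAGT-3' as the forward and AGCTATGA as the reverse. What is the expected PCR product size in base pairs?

Forward primer GGCCGCATATTACCCAGT is found on the top strand at positions 10–27.
The reverse primer's reverse complement is TCATAGCT, which matches the template at positions 33–40.
The product runs from position 10 to position 40, so its length is 40 − 10 + 1 = 31 bp.

31 bp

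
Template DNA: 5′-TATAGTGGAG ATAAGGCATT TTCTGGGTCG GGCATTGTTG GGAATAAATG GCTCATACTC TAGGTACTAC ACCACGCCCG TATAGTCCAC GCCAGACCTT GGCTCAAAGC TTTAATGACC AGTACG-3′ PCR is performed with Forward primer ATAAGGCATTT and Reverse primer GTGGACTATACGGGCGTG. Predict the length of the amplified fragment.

Scanning the template, ATAAGGCATTT occurs at positions 11–21; this primer anneals to the bottom strand there with its 3' end pointing downstream.
The reverse primer's reverse complement is CACGCCCGTATAGTCCAC, which matches the template at positions 73–90.
Amplicon spans positions 11–90: 80 bp.

80 bp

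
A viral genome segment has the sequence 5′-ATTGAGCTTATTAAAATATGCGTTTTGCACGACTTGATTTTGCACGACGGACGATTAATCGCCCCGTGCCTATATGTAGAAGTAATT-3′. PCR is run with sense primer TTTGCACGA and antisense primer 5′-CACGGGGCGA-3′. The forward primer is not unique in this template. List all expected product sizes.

The forward primer TTTGCACGA matches the top strand at positions 24–32, 39–47.
The reverse primer's reverse complement is TCGCCCCGTG, matching at positions 59–68.
Each forward site pairs with the reverse site to give a product ending at position 68: sizes 45, 30 bp.

45 bp, 30 bp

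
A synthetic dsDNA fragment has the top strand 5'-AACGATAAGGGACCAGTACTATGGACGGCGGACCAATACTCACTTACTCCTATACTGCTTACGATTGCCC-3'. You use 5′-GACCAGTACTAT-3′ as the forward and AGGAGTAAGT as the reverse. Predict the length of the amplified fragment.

Forward primer GACCAGTACTAT is found on the top strand at positions 11–22.
Taking the reverse complement of AGGAGTAAGT gives ACTTACTCCT, found at positions 42–51 on the template; the primer anneals here to the top strand with its 3' end pointing upstream.
Amplicon spans positions 11–51: 41 bp.

41 bp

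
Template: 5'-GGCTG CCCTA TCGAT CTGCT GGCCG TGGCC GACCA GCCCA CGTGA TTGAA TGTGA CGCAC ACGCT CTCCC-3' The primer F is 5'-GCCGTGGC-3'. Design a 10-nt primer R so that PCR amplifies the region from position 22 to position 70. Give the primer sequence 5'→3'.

The product's 3' end on the top strand is position 70.
The reverse primer anneals to the top strand over positions 61–70, i.e. to ACGCTCTCCC.
Its sequence written 5'→3' is the reverse complement: GGGAGAGCGT.

5'-GGGAGAGCGT-3'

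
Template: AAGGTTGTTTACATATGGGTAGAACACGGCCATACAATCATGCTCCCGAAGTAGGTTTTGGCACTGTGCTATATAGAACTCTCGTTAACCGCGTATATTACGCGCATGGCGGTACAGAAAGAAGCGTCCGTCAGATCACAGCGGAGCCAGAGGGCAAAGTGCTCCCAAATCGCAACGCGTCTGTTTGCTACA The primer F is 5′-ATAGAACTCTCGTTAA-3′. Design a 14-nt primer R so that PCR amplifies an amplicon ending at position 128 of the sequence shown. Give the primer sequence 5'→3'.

5'-GACGCTTCTTTCTG-3'

The forward primer binds at positions 73–88; the product's 3' end on the top strand is position 128.
The reverse primer anneals to the top strand over positions 115–128, i.e. to CAGAAAGAAGCGTC.
Its sequence written 5'→3' is the reverse complement: GACGCTTCTTTCTG.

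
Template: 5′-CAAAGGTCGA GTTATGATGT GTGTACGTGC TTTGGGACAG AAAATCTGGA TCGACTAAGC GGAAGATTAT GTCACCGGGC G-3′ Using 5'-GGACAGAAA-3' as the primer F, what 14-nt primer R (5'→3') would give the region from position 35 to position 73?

The product's 3' end on the top strand is position 73.
The reverse primer anneals to the top strand over positions 60–73, i.e. to CGGAAGATTATGTC.
Its sequence written 5'→3' is the reverse complement: GACATAATCTTCCG.

5'-GACATAATCTTCCG-3'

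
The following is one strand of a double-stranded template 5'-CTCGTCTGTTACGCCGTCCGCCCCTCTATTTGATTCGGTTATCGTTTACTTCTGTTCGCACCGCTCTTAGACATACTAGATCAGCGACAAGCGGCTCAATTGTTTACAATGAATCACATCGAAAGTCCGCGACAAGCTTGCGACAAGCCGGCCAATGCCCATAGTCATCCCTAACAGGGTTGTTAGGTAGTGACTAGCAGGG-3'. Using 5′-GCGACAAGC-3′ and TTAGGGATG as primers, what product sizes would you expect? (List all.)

The forward primer GCGACAAGC matches the top strand at positions 84–92, 129–137, 140–148.
The reverse primer's reverse complement is CATCCCTAA, matching at positions 166–174.
Each forward site pairs with the reverse site to give a product ending at position 174: sizes 91, 46, 35 bp.

91 bp, 46 bp, 35 bp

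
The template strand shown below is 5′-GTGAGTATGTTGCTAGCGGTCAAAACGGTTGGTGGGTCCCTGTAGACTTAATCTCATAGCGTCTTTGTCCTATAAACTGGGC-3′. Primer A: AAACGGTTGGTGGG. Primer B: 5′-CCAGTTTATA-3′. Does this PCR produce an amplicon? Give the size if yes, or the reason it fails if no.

Yes — a 58 bp product.

Primer A (AAACGGTTGGTGGG) matches the top strand at positions 23–36; it acts as a forward primer.
Primer B's reverse complement is TATAAACTGG, matching the top strand at positions 71–80; it acts as a reverse primer.
The 3' ends face each other across positions 23–80, giving a 58 bp product.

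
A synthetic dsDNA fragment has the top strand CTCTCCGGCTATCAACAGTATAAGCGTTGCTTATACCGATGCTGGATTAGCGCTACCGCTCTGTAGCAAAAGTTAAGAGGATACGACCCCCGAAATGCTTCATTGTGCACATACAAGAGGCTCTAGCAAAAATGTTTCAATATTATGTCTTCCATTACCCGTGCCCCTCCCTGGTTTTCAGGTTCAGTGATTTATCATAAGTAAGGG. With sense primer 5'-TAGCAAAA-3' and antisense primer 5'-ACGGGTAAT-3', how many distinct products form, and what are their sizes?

Two products: 99 bp, 39 bp

The forward primer TAGCAAAA matches the top strand at positions 64–71, 124–131.
The reverse primer's reverse complement is ATTACCCGT, matching at positions 154–162.
Each forward site pairs with the reverse site to give a product ending at position 162: sizes 99, 39 bp.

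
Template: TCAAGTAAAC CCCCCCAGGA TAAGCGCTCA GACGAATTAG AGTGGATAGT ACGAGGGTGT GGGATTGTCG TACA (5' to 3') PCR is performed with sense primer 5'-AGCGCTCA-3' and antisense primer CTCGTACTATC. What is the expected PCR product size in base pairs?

Forward primer AGCGCTCA is found on the top strand at positions 23–30.
Reverse complement of the reverse primer: GATAGTACGAG. This occurs on the top strand at positions 45–55.
Amplicon spans positions 23–55: 33 bp.

33 bp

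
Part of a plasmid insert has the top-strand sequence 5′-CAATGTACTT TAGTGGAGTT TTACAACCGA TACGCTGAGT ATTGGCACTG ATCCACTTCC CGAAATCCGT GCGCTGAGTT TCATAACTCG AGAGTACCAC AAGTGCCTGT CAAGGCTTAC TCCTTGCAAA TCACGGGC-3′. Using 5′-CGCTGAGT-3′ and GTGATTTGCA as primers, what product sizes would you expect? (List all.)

102 bp, 63 bp

The forward primer CGCTGAGT matches the top strand at positions 33–40, 72–79.
The reverse primer's reverse complement is TGCAAATCAC, matching at positions 125–134.
Each forward site pairs with the reverse site to give a product ending at position 134: sizes 102, 63 bp.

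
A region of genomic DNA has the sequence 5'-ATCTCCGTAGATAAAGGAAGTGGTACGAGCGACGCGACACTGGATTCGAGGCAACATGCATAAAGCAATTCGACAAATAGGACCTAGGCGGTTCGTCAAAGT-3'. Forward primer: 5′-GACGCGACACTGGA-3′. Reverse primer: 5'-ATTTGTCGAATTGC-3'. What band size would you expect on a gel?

48 bp

Forward primer GACGCGACACTGGA is found on the top strand at positions 31–44.
Reverse complement of the reverse primer: GCAATTCGACAAAT. This occurs on the top strand at positions 65–78.
Product length = (reverse-primer end) − (forward-primer start) + 1 = 78 − 31 + 1 = 48 bp.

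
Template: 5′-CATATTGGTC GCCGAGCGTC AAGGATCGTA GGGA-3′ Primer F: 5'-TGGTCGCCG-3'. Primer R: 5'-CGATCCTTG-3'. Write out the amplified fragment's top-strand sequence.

5'-TGGTCGCCGAGCGTCAAGGATCG-3'

The forward primer matches the template at positions 6–14.
Reverse complement of the reverse primer: CAAGGATCG. This occurs on the top strand at positions 20–28.
The product is the template from position 6 through 28 (23 bp).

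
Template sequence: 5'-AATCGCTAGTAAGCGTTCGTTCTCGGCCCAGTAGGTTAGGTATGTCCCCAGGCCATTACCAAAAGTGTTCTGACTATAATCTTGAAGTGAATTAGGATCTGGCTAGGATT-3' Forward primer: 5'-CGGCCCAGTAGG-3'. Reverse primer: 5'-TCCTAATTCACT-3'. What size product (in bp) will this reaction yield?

Forward primer CGGCCCAGTAGG is found on the top strand at positions 24–35.
The reverse primer's reverse complement is AGTGAATTAGGA, which matches the template at positions 86–97.
Product length = (reverse-primer end) − (forward-primer start) + 1 = 97 − 24 + 1 = 74 bp.

74 bp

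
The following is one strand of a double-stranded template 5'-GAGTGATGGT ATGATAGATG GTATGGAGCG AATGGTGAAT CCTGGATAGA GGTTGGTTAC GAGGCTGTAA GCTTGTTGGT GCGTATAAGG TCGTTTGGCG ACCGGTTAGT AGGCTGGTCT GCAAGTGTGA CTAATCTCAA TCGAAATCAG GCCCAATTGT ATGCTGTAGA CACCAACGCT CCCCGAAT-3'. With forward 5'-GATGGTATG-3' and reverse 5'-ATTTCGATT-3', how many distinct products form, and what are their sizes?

Two products: 143 bp, 131 bp

The forward primer GATGGTATG matches the top strand at positions 5–13, 17–25.
The reverse primer's reverse complement is AATCGAAAT, matching at positions 139–147.
Each forward site pairs with the reverse site to give a product ending at position 147: sizes 143, 131 bp.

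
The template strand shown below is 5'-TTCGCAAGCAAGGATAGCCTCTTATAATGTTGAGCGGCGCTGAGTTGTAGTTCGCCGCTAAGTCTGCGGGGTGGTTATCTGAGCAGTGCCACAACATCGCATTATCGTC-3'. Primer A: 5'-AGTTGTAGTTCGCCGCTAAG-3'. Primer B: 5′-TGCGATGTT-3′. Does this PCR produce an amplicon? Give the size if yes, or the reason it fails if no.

Yes — a 59 bp product.

Primer A (AGTTGTAGTTCGCCGCTAAG) matches the top strand at positions 43–62; it acts as a forward primer.
Primer B's reverse complement is AACATCGCA, matching the top strand at positions 93–101; it acts as a reverse primer.
The 3' ends face each other across positions 43–101, giving a 59 bp product.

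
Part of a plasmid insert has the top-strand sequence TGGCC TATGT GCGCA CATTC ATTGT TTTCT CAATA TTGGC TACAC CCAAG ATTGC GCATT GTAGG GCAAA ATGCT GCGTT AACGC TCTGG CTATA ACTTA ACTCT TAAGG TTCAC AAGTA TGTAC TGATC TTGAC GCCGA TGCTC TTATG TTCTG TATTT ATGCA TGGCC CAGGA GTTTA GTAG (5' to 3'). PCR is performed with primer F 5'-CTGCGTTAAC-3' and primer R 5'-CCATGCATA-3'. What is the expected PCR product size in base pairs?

95 bp

Forward primer CTGCGTTAAC is found on the top strand at positions 74–83.
Reverse complement of the reverse primer: TATGCATGG. This occurs on the top strand at positions 160–168.
Amplicon spans positions 74–168: 95 bp.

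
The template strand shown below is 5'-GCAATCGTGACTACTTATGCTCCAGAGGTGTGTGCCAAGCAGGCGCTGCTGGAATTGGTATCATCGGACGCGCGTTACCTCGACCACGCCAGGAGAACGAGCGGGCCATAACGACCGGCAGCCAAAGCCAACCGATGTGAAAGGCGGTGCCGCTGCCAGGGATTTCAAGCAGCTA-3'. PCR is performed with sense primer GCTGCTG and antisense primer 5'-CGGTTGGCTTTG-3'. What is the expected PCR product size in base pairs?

90 bp

Scanning the template, GCTGCTG occurs at positions 45–51; this primer anneals to the bottom strand there with its 3' end pointing downstream.
Taking the reverse complement of CGGTTGGCTTTG gives CAAAGCCAACCG, found at positions 123–134 on the template; the primer anneals here to the top strand with its 3' end pointing upstream.
Amplicon spans positions 45–134: 90 bp.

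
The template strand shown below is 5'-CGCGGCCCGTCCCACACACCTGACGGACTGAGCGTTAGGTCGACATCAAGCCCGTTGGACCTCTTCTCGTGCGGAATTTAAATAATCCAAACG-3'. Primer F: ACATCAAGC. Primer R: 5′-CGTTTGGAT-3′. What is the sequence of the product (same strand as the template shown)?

5'-ACATCAAGCCCGTTGGACCTCTTCTCGTGCGGAATTTAAATAATCCAAACG-3'

Scanning the template, ACATCAAGC occurs at positions 43–51; this primer anneals to the bottom strand there with its 3' end pointing downstream.
Taking the reverse complement of CGTTTGGAT gives ATCCAAACG, found at positions 85–93 on the template; the primer anneals here to the top strand with its 3' end pointing upstream.
The product is the template from position 43 through 93 (51 bp).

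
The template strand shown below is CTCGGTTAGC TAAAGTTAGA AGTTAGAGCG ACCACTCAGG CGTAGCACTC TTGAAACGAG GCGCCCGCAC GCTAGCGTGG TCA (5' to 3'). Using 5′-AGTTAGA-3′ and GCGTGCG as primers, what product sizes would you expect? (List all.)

The forward primer AGTTAGA matches the top strand at positions 14–20, 21–27.
The reverse primer's reverse complement is CGCACGC, matching at positions 66–72.
Each forward site pairs with the reverse site to give a product ending at position 72: sizes 59, 52 bp.

59 bp, 52 bp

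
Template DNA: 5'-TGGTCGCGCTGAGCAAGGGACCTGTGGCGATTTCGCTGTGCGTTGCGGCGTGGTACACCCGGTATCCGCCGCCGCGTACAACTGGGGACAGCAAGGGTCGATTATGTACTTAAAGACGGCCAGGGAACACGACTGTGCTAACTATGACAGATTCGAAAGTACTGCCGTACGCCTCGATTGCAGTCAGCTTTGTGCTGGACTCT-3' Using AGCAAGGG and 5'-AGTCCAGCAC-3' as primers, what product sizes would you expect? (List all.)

The forward primer AGCAAGGG matches the top strand at positions 12–19, 90–97.
The reverse primer's reverse complement is GTGCTGGACT, matching at positions 192–201.
Each forward site pairs with the reverse site to give a product ending at position 201: sizes 190, 112 bp.

190 bp, 112 bp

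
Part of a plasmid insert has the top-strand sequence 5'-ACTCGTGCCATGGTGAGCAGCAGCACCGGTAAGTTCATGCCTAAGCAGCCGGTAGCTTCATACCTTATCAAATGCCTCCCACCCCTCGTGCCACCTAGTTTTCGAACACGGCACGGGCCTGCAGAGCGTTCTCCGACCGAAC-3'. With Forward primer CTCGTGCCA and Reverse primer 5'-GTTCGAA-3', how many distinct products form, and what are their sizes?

The forward primer CTCGTGCCA matches the top strand at positions 2–10, 85–93.
The reverse primer's reverse complement is TTCGAAC, matching at positions 101–107.
Each forward site pairs with the reverse site to give a product ending at position 107: sizes 106, 23 bp.

Two products: 106 bp, 23 bp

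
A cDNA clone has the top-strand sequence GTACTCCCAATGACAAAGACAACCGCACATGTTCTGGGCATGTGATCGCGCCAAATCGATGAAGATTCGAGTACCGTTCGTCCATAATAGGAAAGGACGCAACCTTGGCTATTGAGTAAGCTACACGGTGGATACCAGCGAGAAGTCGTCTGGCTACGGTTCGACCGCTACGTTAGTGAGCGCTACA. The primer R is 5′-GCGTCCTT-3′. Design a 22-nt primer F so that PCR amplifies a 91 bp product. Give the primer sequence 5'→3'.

The reverse primer's reverse complement AAGGACGC matches the template at positions 93–100, so the product ends at position 100.
A 91 bp product then starts at position 100 − 91 + 1 = 10.
The forward primer is identical to the top strand there: ATGACAAAGACAACCGCACATG.

5'-ATGACAAAGACAACCGCACATG-3'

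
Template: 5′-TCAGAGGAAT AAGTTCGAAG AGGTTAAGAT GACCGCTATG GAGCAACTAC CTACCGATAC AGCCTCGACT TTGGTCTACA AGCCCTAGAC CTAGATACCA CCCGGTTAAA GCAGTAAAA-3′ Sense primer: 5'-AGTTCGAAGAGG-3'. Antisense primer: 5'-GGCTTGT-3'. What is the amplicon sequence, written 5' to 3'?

5'-AGTTCGAAGAGGTTAAGATGACCGCTATGGAGCAACTACCTACCGATACAGCCTCGACTTTGGTCTACAAGCC-3'

Scanning the template, AGTTCGAAGAGG occurs at positions 12–23; this primer anneals to the bottom strand there with its 3' end pointing downstream.
The reverse primer's reverse complement is ACAAGCC, which matches the template at positions 78–84.
The product is the template from position 12 through 84 (73 bp).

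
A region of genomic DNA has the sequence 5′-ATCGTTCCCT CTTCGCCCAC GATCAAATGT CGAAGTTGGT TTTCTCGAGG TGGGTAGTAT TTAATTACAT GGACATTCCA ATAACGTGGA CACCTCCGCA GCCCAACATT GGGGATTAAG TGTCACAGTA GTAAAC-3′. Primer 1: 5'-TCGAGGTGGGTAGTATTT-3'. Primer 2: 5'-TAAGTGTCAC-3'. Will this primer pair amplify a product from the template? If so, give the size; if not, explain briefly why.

Primer 1 (TCGAGGTGGGTAGTATTT) matches the top strand at positions 45–62 (3' end points downstream).
Primer 2 (TAAGTGTCAC) also matches the top strand directly, at positions 117–126 — its reverse complement GTGACACTTA is not present.
Both primers anneal to the bottom strand with 3' ends pointing the same way, so neither can prime synthesis back toward the other.

No product — both primers anneal to the same strand and extend in the same direction.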